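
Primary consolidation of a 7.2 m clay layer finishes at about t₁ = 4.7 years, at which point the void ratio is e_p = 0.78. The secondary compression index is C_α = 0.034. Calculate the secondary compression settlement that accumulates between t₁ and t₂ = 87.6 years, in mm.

S_s ≈ 175 mm

Secondary compression: S_s = C_α·H/(1+e_p)·log₁₀(t₂/t₁)
S_s = 0.034×7.2/(1+0.78)×log₁₀(87.6/4.7)
    = 0.1375 × 1.27 = 0.1747 m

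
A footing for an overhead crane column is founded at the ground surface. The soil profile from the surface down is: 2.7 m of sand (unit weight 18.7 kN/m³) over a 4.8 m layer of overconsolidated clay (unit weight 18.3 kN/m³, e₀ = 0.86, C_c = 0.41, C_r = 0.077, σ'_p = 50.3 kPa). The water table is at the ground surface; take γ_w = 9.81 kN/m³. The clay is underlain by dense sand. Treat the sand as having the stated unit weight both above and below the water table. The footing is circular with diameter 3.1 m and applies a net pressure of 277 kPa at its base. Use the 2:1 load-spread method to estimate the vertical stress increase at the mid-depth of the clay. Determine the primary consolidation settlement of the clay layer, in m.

Mid-depth of clay below the ground surface: z = 2.7 + 4.8/2 = 5.1 m.
Total vertical stress at mid-clay: σ_v = 18.7×2.7 + 18.3×2.4 = 94.41 kPa.
Pore pressure: u = 9.81×(5.1 − 0) = 50.031 kPa.
Initial effective stress: σ'_0 = σ_v − u = 94.41 − 50.031 = 44.379 kPa.
Stress increase at mid-clay by the 2:1 spreading method:
Δσ ≈ qD²/(D+z)² = 277×3.1²/(3.1+5.1)² = 39.589 kPa
Final effective stress: σ'_f = 44.379 + 39.589 = 83.968 kPa.
σ'_f = 83.968 > σ'_p = 50.3 kPa, so the stress path crosses the preconsolidation pressure — recompression up to σ'_p, then virgin compression beyond:
S_c = H/(1+e₀)·[C_r·log₁₀(σ'_p/σ'_0) + C_c·log₁₀(σ'_f/σ'_p)]
    = 4.8/1.86 × [0.077×log₁₀(50.3/44.379) + 0.41×log₁₀(83.968/50.3)]
    = 2.5806 × [0.0041881 + 0.091244] = 0.2463 m

S_c ≈ 0.246 m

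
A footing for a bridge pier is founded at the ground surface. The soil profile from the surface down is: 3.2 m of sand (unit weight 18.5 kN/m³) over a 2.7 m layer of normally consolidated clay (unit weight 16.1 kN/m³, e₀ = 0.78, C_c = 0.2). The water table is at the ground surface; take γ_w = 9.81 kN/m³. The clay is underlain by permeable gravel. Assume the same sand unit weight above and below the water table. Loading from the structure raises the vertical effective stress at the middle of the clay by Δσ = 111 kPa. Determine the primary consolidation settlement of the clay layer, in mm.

S_c ≈ 185 mm

Mid-depth of clay below the ground surface: z = 3.2 + 2.7/2 = 4.55 m.
Total vertical stress at mid-clay: σ_v = 18.5×3.2 + 16.1×1.35 = 80.935 kPa.
Pore pressure: u = 9.81×(4.55 − 0) = 44.636 kPa.
Initial effective stress: σ'_0 = σ_v − u = 80.935 − 44.636 = 36.299 kPa.
Final effective stress: σ'_f = σ'_0 + Δσ = 36.299 + 111 = 147.3 kPa.
Normally consolidated clay, so the full stress increment lies on the virgin compression line:
S_c = C_c·H/(1+e₀)·log₁₀(σ'_f/σ'_0) = 0.2×2.7/(1+0.78)×log₁₀(147.3/36.299)
    = 0.30337 × 0.60831 = 0.1845 m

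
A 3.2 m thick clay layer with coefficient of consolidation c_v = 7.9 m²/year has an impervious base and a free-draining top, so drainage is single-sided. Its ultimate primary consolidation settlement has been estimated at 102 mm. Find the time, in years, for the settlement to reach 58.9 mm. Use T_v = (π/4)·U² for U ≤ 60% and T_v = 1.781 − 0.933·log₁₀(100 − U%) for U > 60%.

t ≈ 0.339 years

Drainage path length: H_d = H = 3.2 m (single drainage).
U = S(t)/S_ult = 58.9/102 = 0.5775.
U ≤ 60%: T_v = (π/4)·U² = (π/4)×0.57745² = 0.26189.
t = T_v·H_d²/c_v = 0.26189×3.2²/7.9 = 0.3395 years.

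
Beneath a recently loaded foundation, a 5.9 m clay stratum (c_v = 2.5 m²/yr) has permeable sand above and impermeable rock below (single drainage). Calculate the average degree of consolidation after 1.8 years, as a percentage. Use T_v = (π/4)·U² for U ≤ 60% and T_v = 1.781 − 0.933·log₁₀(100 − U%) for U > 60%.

Drainage path length: H_d = H = 5.9 m (single drainage).
T_v = c_v·t/H_d² = 2.5×1.8/5.9² = 0.12927.
T_v = 0.12927 corresponds to the U ≤ 60% branch:
U = √(4T_v/π) = 0.4057

U ≈ 40.6 %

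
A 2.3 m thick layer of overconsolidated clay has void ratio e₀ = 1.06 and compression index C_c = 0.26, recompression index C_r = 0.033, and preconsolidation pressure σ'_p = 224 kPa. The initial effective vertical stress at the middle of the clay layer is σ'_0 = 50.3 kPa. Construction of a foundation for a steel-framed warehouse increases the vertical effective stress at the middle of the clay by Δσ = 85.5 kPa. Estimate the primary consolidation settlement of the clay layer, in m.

S_c ≈ 0.0159 m

Final effective stress: σ'_f = 50.3 + 85.5 = 135.8 kPa.
σ'_f = 135.8 ≤ σ'_p = 224 kPa, so the clay remains overconsolidated and only the recompression index applies:
S_c = C_r·H/(1+e₀)·log₁₀(σ'_f/σ'_0) = 0.033×2.3/2.06×log₁₀(135.8/50.3)
    = 0.036845 × 0.43133 = 0.01589 m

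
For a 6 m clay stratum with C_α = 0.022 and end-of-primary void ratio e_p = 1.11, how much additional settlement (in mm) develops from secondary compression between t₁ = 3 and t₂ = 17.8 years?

S_s ≈ 48.4 mm

Secondary compression: S_s = C_α·H/(1+e_p)·log₁₀(t₂/t₁)
S_s = 0.022×6/(1+1.11)×log₁₀(17.8/3)
    = 0.06256 × 0.7733 = 0.04838 m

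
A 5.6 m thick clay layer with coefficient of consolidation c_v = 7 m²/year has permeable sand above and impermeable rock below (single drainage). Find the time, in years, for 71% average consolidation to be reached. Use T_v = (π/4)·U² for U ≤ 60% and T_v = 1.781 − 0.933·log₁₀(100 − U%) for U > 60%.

t ≈ 1.87 years

Drainage path length: H_d = H = 5.6 m (single drainage).
U > 60%: T_v = 1.781 − 0.933·log₁₀(100 − 71) = 0.41658.
t = T_v·H_d²/c_v = 0.41658×5.6²/7 = 1.866 years.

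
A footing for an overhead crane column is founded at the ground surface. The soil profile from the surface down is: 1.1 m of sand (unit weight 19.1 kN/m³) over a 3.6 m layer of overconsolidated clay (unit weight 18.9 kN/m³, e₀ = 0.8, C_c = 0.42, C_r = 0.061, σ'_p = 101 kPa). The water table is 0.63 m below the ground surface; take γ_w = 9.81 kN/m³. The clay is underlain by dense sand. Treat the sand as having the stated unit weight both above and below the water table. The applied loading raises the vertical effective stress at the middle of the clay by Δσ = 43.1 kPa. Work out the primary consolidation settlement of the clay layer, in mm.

S_c ≈ 44.5 mm

Mid-depth of clay below the ground surface: z = 1.1 + 3.6/2 = 2.9 m.
Total vertical stress at mid-clay: σ_v = 19.1×1.1 + 18.9×1.8 = 55.03 kPa.
Pore pressure: u = 9.81×(2.9 − 0.63) = 22.269 kPa.
Initial effective stress: σ'_0 = σ_v − u = 55.03 − 22.269 = 32.761 kPa.
Final effective stress: σ'_f = 32.761 + 43.1 = 75.861 kPa.
σ'_f = 75.861 ≤ σ'_p = 101 kPa, so the clay remains overconsolidated and only the recompression index applies:
S_c = C_r·H/(1+e₀)·log₁₀(σ'_f/σ'_0) = 0.061×3.6/1.8×log₁₀(75.861/32.761)
    = 0.122 × 0.36466 = 0.04449 m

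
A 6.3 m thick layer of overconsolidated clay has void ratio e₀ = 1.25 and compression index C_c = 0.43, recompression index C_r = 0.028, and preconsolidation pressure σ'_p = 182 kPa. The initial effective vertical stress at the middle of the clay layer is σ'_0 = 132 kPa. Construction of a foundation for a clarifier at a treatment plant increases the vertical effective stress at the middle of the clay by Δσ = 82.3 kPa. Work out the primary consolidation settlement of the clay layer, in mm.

S_c ≈ 96.4 mm

Final effective stress: σ'_f = 132 + 82.3 = 214.3 kPa.
σ'_f = 214.3 > σ'_p = 182 kPa, so the stress path crosses the preconsolidation pressure — recompression up to σ'_p, then virgin compression beyond:
S_c = H/(1+e₀)·[C_r·log₁₀(σ'_p/σ'_0) + C_c·log₁₀(σ'_f/σ'_p)]
    = 6.3/2.25 × [0.028×log₁₀(182/132) + 0.43×log₁₀(214.3/182)]
    = 2.8 × [0.0039059 + 0.030509] = 0.09636 m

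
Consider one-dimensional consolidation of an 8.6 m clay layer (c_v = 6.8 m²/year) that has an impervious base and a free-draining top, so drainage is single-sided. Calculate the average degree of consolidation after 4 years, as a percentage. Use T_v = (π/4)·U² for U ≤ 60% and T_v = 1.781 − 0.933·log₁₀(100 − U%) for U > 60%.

U ≈ 67.3 %

Drainage path length: H_d = H = 8.6 m (single drainage).
T_v = c_v·t/H_d² = 6.8×4/8.6² = 0.36777.
T_v = 0.36777 corresponds to the U > 60% branch:
U = 1 − 10^((1.781 − T_v)/0.933)/100 = 0.6729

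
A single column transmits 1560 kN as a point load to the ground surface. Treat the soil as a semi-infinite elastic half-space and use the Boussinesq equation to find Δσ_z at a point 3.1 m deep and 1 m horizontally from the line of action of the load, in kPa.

Δσ_z ≈ 60.5 kPa

Boussinesq vertical stress below a point load on an elastic half-space:
Δσ_z = 3P/(2πz²) · [1 + (r/z)²]^(−5/2)
r/z = 1/3.1 = 0.32258; [1+(r/z)²]^(−5/2) = 0.78076.
Δσ_z = 3×1560/(2π×3.1²) × 0.78076 = 77.507 × 0.78076 = 60.51 kPa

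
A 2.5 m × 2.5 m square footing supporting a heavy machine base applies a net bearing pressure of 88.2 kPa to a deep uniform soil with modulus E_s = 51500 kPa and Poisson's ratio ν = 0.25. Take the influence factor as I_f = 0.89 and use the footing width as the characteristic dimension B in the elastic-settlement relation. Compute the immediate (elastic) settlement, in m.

Immediate (elastic) settlement: S_e = q·B·(1−ν²)/E_s · I_f.
S_e = 88.2 × 2.5 × (1 − 0.25²) / 51500 × 0.89
    = 88.2 × 2.5 × 0.9375 / 51500 × 0.89
    = 0.003572 m

S_e ≈ 0.00357 m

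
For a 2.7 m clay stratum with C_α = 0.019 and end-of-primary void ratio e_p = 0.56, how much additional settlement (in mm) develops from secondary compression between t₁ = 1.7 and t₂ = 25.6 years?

S_s ≈ 38.7 mm

Secondary compression: S_s = C_α·H/(1+e_p)·log₁₀(t₂/t₁)
S_s = 0.019×2.7/(1+0.56)×log₁₀(25.6/1.7)
    = 0.03288 × 1.178 = 0.03873 m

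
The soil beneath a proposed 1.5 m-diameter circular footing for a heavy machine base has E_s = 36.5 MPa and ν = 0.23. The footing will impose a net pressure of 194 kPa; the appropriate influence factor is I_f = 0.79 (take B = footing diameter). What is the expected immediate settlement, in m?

S_e ≈ 0.00597 m

Immediate (elastic) settlement: S_e = q·B·(1−ν²)/E_s · I_f.
E_s = 36.5 MPa = 36500 kPa.
S_e = 194 × 1.5 × (1 − 0.23²) / 36500 × 0.79
    = 194 × 1.5 × 0.9471 / 36500 × 0.79
    = 0.005965 m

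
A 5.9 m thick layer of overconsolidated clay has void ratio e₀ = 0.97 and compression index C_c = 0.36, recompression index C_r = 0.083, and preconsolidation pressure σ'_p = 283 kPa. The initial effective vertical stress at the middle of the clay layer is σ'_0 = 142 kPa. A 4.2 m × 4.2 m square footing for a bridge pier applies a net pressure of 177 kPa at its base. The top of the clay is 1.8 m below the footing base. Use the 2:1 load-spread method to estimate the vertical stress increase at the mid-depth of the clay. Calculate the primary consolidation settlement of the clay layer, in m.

Mid-depth of clay below the footing base: z = 1.8 + 5.9/2 = 4.75 m.
Stress increase at mid-clay by the 2:1 spreading method:
Δσ = qBL/((B+z)(L+z)) = 177×4.2×4.2/((4.2+4.75)(4.2+4.75)) = 38.979 kPa
Final effective stress: σ'_f = 142 + 38.979 = 180.98 kPa.
σ'_f = 180.98 ≤ σ'_p = 283 kPa, so the clay remains overconsolidated and only the recompression index applies:
S_c = C_r·H/(1+e₀)·log₁₀(σ'_f/σ'_0) = 0.083×5.9/1.97×log₁₀(180.98/142)
    = 0.24858 × 0.10534 = 0.02619 m

S_c ≈ 0.0262 m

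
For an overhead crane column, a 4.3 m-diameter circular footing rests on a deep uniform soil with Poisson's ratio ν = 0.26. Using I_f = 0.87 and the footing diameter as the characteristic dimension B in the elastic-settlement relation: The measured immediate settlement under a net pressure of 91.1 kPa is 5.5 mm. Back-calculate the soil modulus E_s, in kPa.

E_s ≈ 57800 kPa

S_e = q·B·(1−ν²)/E_s · I_f  ⇒  E_s = q·B·(1−ν²)·I_f / S_e.
E_s = 91.1 × 4.3 × 0.9324 × 0.87 / 0.0055 = 57780 kPa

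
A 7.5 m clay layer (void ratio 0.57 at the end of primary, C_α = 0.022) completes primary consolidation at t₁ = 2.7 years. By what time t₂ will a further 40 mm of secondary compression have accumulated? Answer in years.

S_s = C_α·H/(1+e_p)·log₁₀(t₂/t₁) ⇒ log₁₀(t₂/t₁) = S_s·(1+e_p)/(C_α·H).
log₁₀(t₂/t₁) = 0.04 × (1+0.57) / (0.022×7.5) = 0.3806
t₂ = t₁ × 10^0.3806 = 2.7 × 2.402 = 6.486 years

t₂ ≈ 6.49 years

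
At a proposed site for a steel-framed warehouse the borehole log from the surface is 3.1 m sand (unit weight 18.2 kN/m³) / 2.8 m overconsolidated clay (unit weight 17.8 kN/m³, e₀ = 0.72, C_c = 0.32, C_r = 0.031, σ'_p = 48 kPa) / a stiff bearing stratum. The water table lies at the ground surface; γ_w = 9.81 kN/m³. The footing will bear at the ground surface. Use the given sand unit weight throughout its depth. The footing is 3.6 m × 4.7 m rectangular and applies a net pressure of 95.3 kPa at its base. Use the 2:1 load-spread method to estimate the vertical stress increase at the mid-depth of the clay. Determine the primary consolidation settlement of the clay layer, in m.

S_c ≈ 0.0516 m

Mid-depth of clay below the ground surface: z = 3.1 + 2.8/2 = 4.5 m.
Total vertical stress at mid-clay: σ_v = 18.2×3.1 + 17.8×1.4 = 81.34 kPa.
Pore pressure: u = 9.81×(4.5 − 0) = 44.145 kPa.
Initial effective stress: σ'_0 = σ_v − u = 81.34 − 44.145 = 37.195 kPa.
Stress increase at mid-clay by the 2:1 spreading method:
Δσ = qBL/((B+z)(L+z)) = 95.3×3.6×4.7/((3.6+4.5)(4.7+4.5)) = 21.638 kPa
Final effective stress: σ'_f = 37.195 + 21.638 = 58.833 kPa.
σ'_f = 58.833 > σ'_p = 48 kPa, so the stress path crosses the preconsolidation pressure — recompression up to σ'_p, then virgin compression beyond:
S_c = H/(1+e₀)·[C_r·log₁₀(σ'_p/σ'_0) + C_c·log₁₀(σ'_f/σ'_p)]
    = 2.8/1.72 × [0.031×log₁₀(48/37.195) + 0.32×log₁₀(58.833/48)]
    = 1.6279 × [0.0034335 + 0.028282] = 0.05163 m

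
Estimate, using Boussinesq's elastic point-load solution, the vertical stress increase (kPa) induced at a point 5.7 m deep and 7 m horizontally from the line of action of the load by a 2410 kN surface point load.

Boussinesq vertical stress below a point load on an elastic half-space:
Δσ_z = 3P/(2πz²) · [1 + (r/z)²]^(−5/2)
r/z = 7/5.7 = 1.2281; [1+(r/z)²]^(−5/2) = 0.10037.
Δσ_z = 3×2410/(2π×5.7²) × 0.10037 = 35.417 × 0.10037 = 3.555 kPa

Δσ_z ≈ 3.55 kPa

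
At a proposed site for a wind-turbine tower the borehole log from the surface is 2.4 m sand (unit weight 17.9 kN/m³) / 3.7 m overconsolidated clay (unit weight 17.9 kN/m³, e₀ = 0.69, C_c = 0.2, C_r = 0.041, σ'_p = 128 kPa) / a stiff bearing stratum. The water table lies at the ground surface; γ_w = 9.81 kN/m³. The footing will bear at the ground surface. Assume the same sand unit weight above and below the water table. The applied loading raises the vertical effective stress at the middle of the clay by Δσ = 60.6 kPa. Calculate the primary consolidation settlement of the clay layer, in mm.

Mid-depth of clay below the ground surface: z = 2.4 + 3.7/2 = 4.25 m.
Total vertical stress at mid-clay: σ_v = 17.9×2.4 + 17.9×1.85 = 76.075 kPa.
Pore pressure: u = 9.81×(4.25 − 0) = 41.693 kPa.
Initial effective stress: σ'_0 = σ_v − u = 76.075 − 41.693 = 34.382 kPa.
Final effective stress: σ'_f = 34.382 + 60.6 = 94.982 kPa.
σ'_f = 94.982 ≤ σ'_p = 128 kPa, so the clay remains overconsolidated and only the recompression index applies:
S_c = C_r·H/(1+e₀)·log₁₀(σ'_f/σ'_0) = 0.041×3.7/1.69×log₁₀(94.982/34.382)
    = 0.089761 × 0.44131 = 0.03961 m

S_c ≈ 39.6 mm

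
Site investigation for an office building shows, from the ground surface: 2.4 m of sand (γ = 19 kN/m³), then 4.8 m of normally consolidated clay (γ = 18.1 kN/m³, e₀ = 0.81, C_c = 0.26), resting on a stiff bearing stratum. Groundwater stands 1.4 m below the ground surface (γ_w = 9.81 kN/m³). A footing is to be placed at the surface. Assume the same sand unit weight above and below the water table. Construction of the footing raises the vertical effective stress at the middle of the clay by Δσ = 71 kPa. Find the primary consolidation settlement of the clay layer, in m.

Mid-depth of clay below the ground surface: z = 2.4 + 4.8/2 = 4.8 m.
Total vertical stress at mid-clay: σ_v = 19×2.4 + 18.1×2.4 = 89.04 kPa.
Pore pressure: u = 9.81×(4.8 − 1.4) = 33.354 kPa.
Initial effective stress: σ'_0 = σ_v − u = 89.04 − 33.354 = 55.686 kPa.
Final effective stress: σ'_f = σ'_0 + Δσ = 55.686 + 71 = 126.69 kPa.
Normally consolidated clay, so the full stress increment lies on the virgin compression line:
S_c = C_c·H/(1+e₀)·log₁₀(σ'_f/σ'_0) = 0.26×4.8/(1+0.81)×log₁₀(126.69/55.686)
    = 0.6895 × 0.357 = 0.2462 m

S_c ≈ 0.246 m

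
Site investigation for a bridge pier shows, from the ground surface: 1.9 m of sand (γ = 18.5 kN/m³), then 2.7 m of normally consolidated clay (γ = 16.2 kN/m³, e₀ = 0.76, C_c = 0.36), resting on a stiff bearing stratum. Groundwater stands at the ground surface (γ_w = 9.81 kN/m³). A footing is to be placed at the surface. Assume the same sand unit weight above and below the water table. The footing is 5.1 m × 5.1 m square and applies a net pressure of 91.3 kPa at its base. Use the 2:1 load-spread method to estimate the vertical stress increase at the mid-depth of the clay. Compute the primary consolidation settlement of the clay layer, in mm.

S_c ≈ 205 mm

Mid-depth of clay below the ground surface: z = 1.9 + 2.7/2 = 3.25 m.
Total vertical stress at mid-clay: σ_v = 18.5×1.9 + 16.2×1.35 = 57.02 kPa.
Pore pressure: u = 9.81×(3.25 − 0) = 31.883 kPa.
Initial effective stress: σ'_0 = σ_v − u = 57.02 − 31.883 = 25.137 kPa.
Stress increase at mid-clay by the 2:1 spreading method:
Δσ = qBL/((B+z)(L+z)) = 91.3×5.1×5.1/((5.1+3.25)(5.1+3.25)) = 34.059 kPa
Final effective stress: σ'_f = σ'_0 + Δσ = 25.137 + 34.059 = 59.196 kPa.
Normally consolidated clay, so the full stress increment lies on the virgin compression line:
S_c = C_c·H/(1+e₀)·log₁₀(σ'_f/σ'_0) = 0.36×2.7/(1+0.76)×log₁₀(59.196/25.137)
    = 0.55227 × 0.37198 = 0.2054 m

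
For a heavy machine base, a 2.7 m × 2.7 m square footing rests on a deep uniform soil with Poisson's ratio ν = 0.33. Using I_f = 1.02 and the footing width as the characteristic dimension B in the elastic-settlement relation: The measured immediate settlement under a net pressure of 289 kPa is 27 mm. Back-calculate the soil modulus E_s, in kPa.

E_s ≈ 26300 kPa

S_e = q·B·(1−ν²)/E_s · I_f  ⇒  E_s = q·B·(1−ν²)·I_f / S_e.
E_s = 289 × 2.7 × 0.8911 × 1.02 / 0.027 = 26270 kPa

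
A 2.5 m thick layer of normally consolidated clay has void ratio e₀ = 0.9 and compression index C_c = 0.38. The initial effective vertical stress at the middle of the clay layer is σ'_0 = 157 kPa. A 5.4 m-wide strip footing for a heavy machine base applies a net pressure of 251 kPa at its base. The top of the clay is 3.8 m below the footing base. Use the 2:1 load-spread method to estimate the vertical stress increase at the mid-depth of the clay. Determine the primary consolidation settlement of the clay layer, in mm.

Mid-depth of clay below the footing base: z = 3.8 + 2.5/2 = 5.05 m.
Stress increase at mid-clay by the 2:1 spreading method:
Δσ = qB/(B+z) = 251×5.4/(5.4+5.05) = 129.7 kPa
Final effective stress: σ'_f = σ'_0 + Δσ = 157 + 129.7 = 286.7 kPa.
Normally consolidated clay, so the full stress increment lies on the virgin compression line:
S_c = C_c·H/(1+e₀)·log₁₀(σ'_f/σ'_0) = 0.38×2.5/(1+0.9)×log₁₀(286.7/157)
    = 0.5 × 0.26153 = 0.1308 m

S_c ≈ 131 mm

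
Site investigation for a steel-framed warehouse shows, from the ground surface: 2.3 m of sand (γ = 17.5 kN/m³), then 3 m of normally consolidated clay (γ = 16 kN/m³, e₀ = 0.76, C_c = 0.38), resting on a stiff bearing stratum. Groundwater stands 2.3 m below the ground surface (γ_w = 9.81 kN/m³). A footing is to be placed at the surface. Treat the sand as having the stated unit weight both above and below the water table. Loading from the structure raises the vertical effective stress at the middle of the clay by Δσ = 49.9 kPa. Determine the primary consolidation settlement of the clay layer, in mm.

S_c ≈ 196 mm

Mid-depth of clay below the ground surface: z = 2.3 + 3/2 = 3.8 m.
Total vertical stress at mid-clay: σ_v = 17.5×2.3 + 16×1.5 = 64.25 kPa.
Pore pressure: u = 9.81×(3.8 − 2.3) = 14.715 kPa.
Initial effective stress: σ'_0 = σ_v − u = 64.25 − 14.715 = 49.535 kPa.
Final effective stress: σ'_f = σ'_0 + Δσ = 49.535 + 49.9 = 99.435 kPa.
Normally consolidated clay, so the full stress increment lies on the virgin compression line:
S_c = C_c·H/(1+e₀)·log₁₀(σ'_f/σ'_0) = 0.38×3/(1+0.76)×log₁₀(99.435/49.535)
    = 0.64773 × 0.30263 = 0.196 m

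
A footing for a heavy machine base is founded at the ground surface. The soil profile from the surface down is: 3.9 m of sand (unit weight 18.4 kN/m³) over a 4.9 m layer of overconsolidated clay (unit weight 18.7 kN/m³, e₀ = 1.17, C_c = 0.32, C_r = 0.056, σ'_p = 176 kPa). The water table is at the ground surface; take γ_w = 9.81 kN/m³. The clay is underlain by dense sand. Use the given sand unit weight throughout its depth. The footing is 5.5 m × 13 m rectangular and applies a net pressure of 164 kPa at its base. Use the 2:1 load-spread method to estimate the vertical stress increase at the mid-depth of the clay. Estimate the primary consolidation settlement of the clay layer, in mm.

Mid-depth of clay below the ground surface: z = 3.9 + 4.9/2 = 6.35 m.
Total vertical stress at mid-clay: σ_v = 18.4×3.9 + 18.7×2.45 = 117.57 kPa.
Pore pressure: u = 9.81×(6.35 − 0) = 62.294 kPa.
Initial effective stress: σ'_0 = σ_v − u = 117.57 − 62.294 = 55.276 kPa.
Stress increase at mid-clay by the 2:1 spreading method:
Δσ = qBL/((B+z)(L+z)) = 164×5.5×13/((5.5+6.35)(13+6.35)) = 51.139 kPa
Final effective stress: σ'_f = 55.276 + 51.139 = 106.42 kPa.
σ'_f = 106.42 ≤ σ'_p = 176 kPa, so the clay remains overconsolidated and only the recompression index applies:
S_c = C_r·H/(1+e₀)·log₁₀(σ'_f/σ'_0) = 0.056×4.9/2.17×log₁₀(106.42/55.276)
    = 0.12645 × 0.28449 = 0.03597 m

S_c ≈ 36 mm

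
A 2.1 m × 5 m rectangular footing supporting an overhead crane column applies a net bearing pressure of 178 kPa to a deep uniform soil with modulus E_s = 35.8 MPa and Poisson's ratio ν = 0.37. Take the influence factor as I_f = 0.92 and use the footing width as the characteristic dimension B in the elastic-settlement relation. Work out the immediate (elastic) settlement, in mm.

S_e ≈ 8.29 mm

Immediate (elastic) settlement: S_e = q·B·(1−ν²)/E_s · I_f.
E_s = 35.8 MPa = 35800 kPa.
S_e = 178 × 2.1 × (1 − 0.37²) / 35800 × 0.92
    = 178 × 2.1 × 0.8631 / 35800 × 0.92
    = 0.008291 m = 8.291 mm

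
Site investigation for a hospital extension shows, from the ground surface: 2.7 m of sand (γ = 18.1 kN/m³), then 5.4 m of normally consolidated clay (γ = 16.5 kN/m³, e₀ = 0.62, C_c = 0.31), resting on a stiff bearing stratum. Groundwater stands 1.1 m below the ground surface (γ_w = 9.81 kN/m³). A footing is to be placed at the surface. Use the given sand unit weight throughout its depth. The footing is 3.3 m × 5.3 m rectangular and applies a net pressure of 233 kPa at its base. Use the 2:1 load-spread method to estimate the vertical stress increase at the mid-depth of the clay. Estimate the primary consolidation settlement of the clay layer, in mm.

S_c ≈ 277 mm

Mid-depth of clay below the ground surface: z = 2.7 + 5.4/2 = 5.4 m.
Total vertical stress at mid-clay: σ_v = 18.1×2.7 + 16.5×2.7 = 93.42 kPa.
Pore pressure: u = 9.81×(5.4 − 1.1) = 42.183 kPa.
Initial effective stress: σ'_0 = σ_v − u = 93.42 − 42.183 = 51.237 kPa.
Stress increase at mid-clay by the 2:1 spreading method:
Δσ = qBL/((B+z)(L+z)) = 233×3.3×5.3/((3.3+5.4)(5.3+5.4)) = 43.777 kPa
Final effective stress: σ'_f = σ'_0 + Δσ = 51.237 + 43.777 = 95.014 kPa.
Normally consolidated clay, so the full stress increment lies on the virgin compression line:
S_c = C_c·H/(1+e₀)·log₁₀(σ'_f/σ'_0) = 0.31×5.4/(1+0.62)×log₁₀(95.014/51.237)
    = 1.0333 × 0.2682 = 0.2771 m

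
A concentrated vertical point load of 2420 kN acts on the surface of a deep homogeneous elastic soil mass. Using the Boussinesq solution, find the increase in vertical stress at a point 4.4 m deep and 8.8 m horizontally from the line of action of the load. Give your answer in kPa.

Boussinesq vertical stress below a point load on an elastic half-space:
Δσ_z = 3P/(2πz²) · [1 + (r/z)²]^(−5/2)
r/z = 8.8/4.4 = 2; [1+(r/z)²]^(−5/2) = 0.017889.
Δσ_z = 3×2420/(2π×4.4²) × 0.017889 = 59.683 × 0.017889 = 1.068 kPa

Δσ_z ≈ 1.07 kPa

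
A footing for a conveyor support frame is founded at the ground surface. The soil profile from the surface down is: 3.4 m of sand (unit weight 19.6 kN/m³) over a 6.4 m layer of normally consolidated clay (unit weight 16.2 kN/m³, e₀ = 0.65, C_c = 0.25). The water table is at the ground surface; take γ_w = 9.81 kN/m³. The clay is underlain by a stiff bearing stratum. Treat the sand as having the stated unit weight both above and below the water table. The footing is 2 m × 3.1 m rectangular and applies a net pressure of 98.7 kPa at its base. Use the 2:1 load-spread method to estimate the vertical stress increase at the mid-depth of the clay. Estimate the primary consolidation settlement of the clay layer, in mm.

S_c ≈ 53.9 mm

Mid-depth of clay below the ground surface: z = 3.4 + 6.4/2 = 6.6 m.
Total vertical stress at mid-clay: σ_v = 19.6×3.4 + 16.2×3.2 = 118.48 kPa.
Pore pressure: u = 9.81×(6.6 − 0) = 64.746 kPa.
Initial effective stress: σ'_0 = σ_v − u = 118.48 − 64.746 = 53.734 kPa.
Stress increase at mid-clay by the 2:1 spreading method:
Δσ = qBL/((B+z)(L+z)) = 98.7×2×3.1/((2+6.6)(3.1+6.6)) = 7.3357 kPa
Final effective stress: σ'_f = σ'_0 + Δσ = 53.734 + 7.3357 = 61.07 kPa.
Normally consolidated clay, so the full stress increment lies on the virgin compression line:
S_c = C_c·H/(1+e₀)·log₁₀(σ'_f/σ'_0) = 0.25×6.4/(1+0.65)×log₁₀(61.07/53.734)
    = 0.9697 × 0.055579 = 0.05389 m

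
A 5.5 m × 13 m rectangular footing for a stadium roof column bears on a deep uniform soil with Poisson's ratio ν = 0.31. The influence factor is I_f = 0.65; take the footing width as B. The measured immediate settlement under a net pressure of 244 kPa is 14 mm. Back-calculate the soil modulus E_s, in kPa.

S_e = q·B·(1−ν²)/E_s · I_f  ⇒  E_s = q·B·(1−ν²)·I_f / S_e.
E_s = 244 × 5.5 × 0.9039 × 0.65 / 0.014 = 56320 kPa

E_s ≈ 56300 kPa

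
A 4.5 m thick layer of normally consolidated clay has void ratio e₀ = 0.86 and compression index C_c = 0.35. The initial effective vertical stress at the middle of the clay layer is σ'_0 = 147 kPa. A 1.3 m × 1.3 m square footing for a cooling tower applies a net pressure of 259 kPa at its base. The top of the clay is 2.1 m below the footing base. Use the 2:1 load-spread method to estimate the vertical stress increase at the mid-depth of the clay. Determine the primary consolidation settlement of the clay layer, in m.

Mid-depth of clay below the footing base: z = 2.1 + 4.5/2 = 4.35 m.
Stress increase at mid-clay by the 2:1 spreading method:
Δσ = qBL/((B+z)(L+z)) = 259×1.3×1.3/((1.3+4.35)(1.3+4.35)) = 13.712 kPa
Final effective stress: σ'_f = σ'_0 + Δσ = 147 + 13.712 = 160.71 kPa.
Normally consolidated clay, so the full stress increment lies on the virgin compression line:
S_c = C_c·H/(1+e₀)·log₁₀(σ'_f/σ'_0) = 0.35×4.5/(1+0.86)×log₁₀(160.71/147)
    = 0.84677 × 0.038726 = 0.03279 m

S_c ≈ 0.0328 m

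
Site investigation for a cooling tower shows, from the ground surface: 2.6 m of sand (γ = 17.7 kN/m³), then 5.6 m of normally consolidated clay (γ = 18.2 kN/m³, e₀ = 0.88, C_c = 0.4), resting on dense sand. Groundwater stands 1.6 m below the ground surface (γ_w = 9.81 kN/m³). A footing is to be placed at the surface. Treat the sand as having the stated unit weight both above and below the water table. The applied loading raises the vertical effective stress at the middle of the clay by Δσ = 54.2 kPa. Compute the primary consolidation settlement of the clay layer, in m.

S_c ≈ 0.334 m

Mid-depth of clay below the ground surface: z = 2.6 + 5.6/2 = 5.4 m.
Total vertical stress at mid-clay: σ_v = 17.7×2.6 + 18.2×2.8 = 96.98 kPa.
Pore pressure: u = 9.81×(5.4 − 1.6) = 37.278 kPa.
Initial effective stress: σ'_0 = σ_v − u = 96.98 − 37.278 = 59.702 kPa.
Final effective stress: σ'_f = σ'_0 + Δσ = 59.702 + 54.2 = 113.9 kPa.
Normally consolidated clay, so the full stress increment lies on the virgin compression line:
S_c = C_c·H/(1+e₀)·log₁₀(σ'_f/σ'_0) = 0.4×5.6/(1+0.88)×log₁₀(113.9/59.702)
    = 1.1915 × 0.28053 = 0.3343 m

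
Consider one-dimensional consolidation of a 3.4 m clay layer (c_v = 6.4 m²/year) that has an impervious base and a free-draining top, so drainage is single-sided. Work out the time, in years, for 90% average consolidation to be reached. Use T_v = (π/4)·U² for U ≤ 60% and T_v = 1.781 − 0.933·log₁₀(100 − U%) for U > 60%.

t ≈ 1.53 years

Drainage path length: H_d = H = 3.4 m (single drainage).
U > 60%: T_v = 1.781 − 0.933·log₁₀(100 − 90) = 0.848.
t = T_v·H_d²/c_v = 0.848×3.4²/6.4 = 1.532 years.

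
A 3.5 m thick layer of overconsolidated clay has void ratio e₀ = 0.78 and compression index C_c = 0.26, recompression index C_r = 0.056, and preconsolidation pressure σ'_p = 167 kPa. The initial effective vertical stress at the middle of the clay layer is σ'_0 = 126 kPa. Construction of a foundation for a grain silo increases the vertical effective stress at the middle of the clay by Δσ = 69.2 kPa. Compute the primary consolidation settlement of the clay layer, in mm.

S_c ≈ 48.1 mm

Final effective stress: σ'_f = 126 + 69.2 = 195.2 kPa.
σ'_f = 195.2 > σ'_p = 167 kPa, so the stress path crosses the preconsolidation pressure — recompression up to σ'_p, then virgin compression beyond:
S_c = H/(1+e₀)·[C_r·log₁₀(σ'_p/σ'_0) + C_c·log₁₀(σ'_f/σ'_p)]
    = 3.5/1.78 × [0.056×log₁₀(167/126) + 0.26×log₁₀(195.2/167)]
    = 1.9663 × [0.0068514 + 0.017618] = 0.04811 m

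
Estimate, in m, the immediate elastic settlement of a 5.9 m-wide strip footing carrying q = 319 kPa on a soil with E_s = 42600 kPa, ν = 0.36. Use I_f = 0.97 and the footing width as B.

S_e ≈ 0.0373 m

Immediate (elastic) settlement: S_e = q·B·(1−ν²)/E_s · I_f.
S_e = 319 × 5.9 × (1 − 0.36²) / 42600 × 0.97
    = 319 × 5.9 × 0.8704 / 42600 × 0.97
    = 0.0373 m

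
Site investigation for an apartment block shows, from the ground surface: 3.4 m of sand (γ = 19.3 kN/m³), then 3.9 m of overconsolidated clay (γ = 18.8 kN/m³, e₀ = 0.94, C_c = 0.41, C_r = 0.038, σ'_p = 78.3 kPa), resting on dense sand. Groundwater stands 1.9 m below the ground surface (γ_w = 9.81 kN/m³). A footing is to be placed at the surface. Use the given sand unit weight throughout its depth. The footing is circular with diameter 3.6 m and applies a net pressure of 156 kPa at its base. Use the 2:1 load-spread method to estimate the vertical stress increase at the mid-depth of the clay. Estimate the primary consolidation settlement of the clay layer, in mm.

Mid-depth of clay below the ground surface: z = 3.4 + 3.9/2 = 5.35 m.
Total vertical stress at mid-clay: σ_v = 19.3×3.4 + 18.8×1.95 = 102.28 kPa.
Pore pressure: u = 9.81×(5.35 − 1.9) = 33.845 kPa.
Initial effective stress: σ'_0 = σ_v − u = 102.28 − 33.845 = 68.435 kPa.
Stress increase at mid-clay by the 2:1 spreading method:
Δσ ≈ qD²/(D+z)² = 156×3.6²/(3.6+5.35)² = 25.24 kPa
Final effective stress: σ'_f = 68.435 + 25.24 = 93.675 kPa.
σ'_f = 93.675 > σ'_p = 78.3 kPa, so the stress path crosses the preconsolidation pressure — recompression up to σ'_p, then virgin compression beyond:
S_c = H/(1+e₀)·[C_r·log₁₀(σ'_p/σ'_0) + C_c·log₁₀(σ'_f/σ'_p)]
    = 3.9/1.94 × [0.038×log₁₀(78.3/68.435) + 0.41×log₁₀(93.675/78.3)]
    = 2.0103 × [0.0022224 + 0.031923] = 0.06864 m

S_c ≈ 68.6 mm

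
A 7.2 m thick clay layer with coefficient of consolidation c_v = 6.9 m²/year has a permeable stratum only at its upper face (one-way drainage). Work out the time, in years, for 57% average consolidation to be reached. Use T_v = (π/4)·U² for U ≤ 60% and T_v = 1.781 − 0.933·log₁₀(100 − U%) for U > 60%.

t ≈ 1.92 years

Drainage path length: H_d = H = 7.2 m (single drainage).
U ≤ 60%: T_v = (π/4)·U² = (π/4)×0.57² = 0.25518.
t = T_v·H_d²/c_v = 0.25518×7.2²/6.9 = 1.917 years.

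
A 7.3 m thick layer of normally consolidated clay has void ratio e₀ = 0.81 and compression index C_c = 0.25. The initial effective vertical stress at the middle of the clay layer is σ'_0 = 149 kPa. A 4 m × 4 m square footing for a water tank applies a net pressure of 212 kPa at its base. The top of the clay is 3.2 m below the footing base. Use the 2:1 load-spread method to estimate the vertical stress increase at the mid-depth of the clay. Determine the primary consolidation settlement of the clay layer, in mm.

S_c ≈ 77.4 mm

Mid-depth of clay below the footing base: z = 3.2 + 7.3/2 = 6.85 m.
Stress increase at mid-clay by the 2:1 spreading method:
Δσ = qBL/((B+z)(L+z)) = 212×4×4/((4+6.85)(4+6.85)) = 28.814 kPa
Final effective stress: σ'_f = σ'_0 + Δσ = 149 + 28.814 = 177.81 kPa.
Normally consolidated clay, so the full stress increment lies on the virgin compression line:
S_c = C_c·H/(1+e₀)·log₁₀(σ'_f/σ'_0) = 0.25×7.3/(1+0.81)×log₁₀(177.81/149)
    = 1.0083 × 0.07677 = 0.07741 m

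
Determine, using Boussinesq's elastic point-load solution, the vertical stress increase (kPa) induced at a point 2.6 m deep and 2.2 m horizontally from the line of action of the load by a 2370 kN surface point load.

Δσ_z ≈ 43.4 kPa

Boussinesq vertical stress below a point load on an elastic half-space:
Δσ_z = 3P/(2πz²) · [1 + (r/z)²]^(−5/2)
r/z = 2.2/2.6 = 0.84615; [1+(r/z)²]^(−5/2) = 0.25925.
Δσ_z = 3×2370/(2π×2.6²) × 0.25925 = 167.4 × 0.25925 = 43.4 kPa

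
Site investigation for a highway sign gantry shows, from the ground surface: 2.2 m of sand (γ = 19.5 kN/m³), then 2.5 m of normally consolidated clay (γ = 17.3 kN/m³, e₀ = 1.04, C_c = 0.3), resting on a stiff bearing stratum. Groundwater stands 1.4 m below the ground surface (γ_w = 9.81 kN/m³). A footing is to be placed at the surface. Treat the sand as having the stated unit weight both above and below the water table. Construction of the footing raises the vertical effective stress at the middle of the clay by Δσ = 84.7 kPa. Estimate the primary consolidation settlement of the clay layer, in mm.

Mid-depth of clay below the ground surface: z = 2.2 + 2.5/2 = 3.45 m.
Total vertical stress at mid-clay: σ_v = 19.5×2.2 + 17.3×1.25 = 64.525 kPa.
Pore pressure: u = 9.81×(3.45 − 1.4) = 20.11 kPa.
Initial effective stress: σ'_0 = σ_v − u = 64.525 − 20.11 = 44.415 kPa.
Final effective stress: σ'_f = σ'_0 + Δσ = 44.415 + 84.7 = 129.12 kPa.
Normally consolidated clay, so the full stress increment lies on the virgin compression line:
S_c = C_c·H/(1+e₀)·log₁₀(σ'_f/σ'_0) = 0.3×2.5/(1+1.04)×log₁₀(129.12/44.415)
    = 0.36765 × 0.46346 = 0.1704 m

S_c ≈ 170 mm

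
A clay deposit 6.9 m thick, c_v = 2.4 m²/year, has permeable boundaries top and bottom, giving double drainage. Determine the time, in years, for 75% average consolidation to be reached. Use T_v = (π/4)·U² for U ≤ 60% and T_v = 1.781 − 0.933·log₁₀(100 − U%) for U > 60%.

Drainage path length: H_d = H/2 = 3.45 m (double drainage).
U > 60%: T_v = 1.781 − 0.933·log₁₀(100 − 75) = 0.47672.
t = T_v·H_d²/c_v = 0.47672×3.45²/2.4 = 2.364 years.

t ≈ 2.36 years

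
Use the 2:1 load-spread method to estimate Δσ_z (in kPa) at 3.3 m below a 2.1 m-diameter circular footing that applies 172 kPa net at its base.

By the 2:1 method the load spreads at 1 horizontal : 2 vertical, so at depth z the loaded area has grown by z in each plan dimension:
Δσ ≈ qD²/(D+z)² = 172×2.1²/(2.1+3.3)² = 26.012 kPa

Δσ_z ≈ 26 kPa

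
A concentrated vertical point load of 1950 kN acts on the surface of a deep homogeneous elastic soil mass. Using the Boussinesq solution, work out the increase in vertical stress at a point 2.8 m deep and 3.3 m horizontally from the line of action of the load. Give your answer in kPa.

Boussinesq vertical stress below a point load on an elastic half-space:
Δσ_z = 3P/(2πz²) · [1 + (r/z)²]^(−5/2)
r/z = 3.3/2.8 = 1.1786; [1+(r/z)²]^(−5/2) = 0.11336.
Δσ_z = 3×1950/(2π×2.8²) × 0.11336 = 118.76 × 0.11336 = 13.46 kPa

Δσ_z ≈ 13.5 kPa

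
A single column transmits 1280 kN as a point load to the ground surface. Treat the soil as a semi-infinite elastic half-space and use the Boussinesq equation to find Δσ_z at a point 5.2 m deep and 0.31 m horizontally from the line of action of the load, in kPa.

Boussinesq vertical stress below a point load on an elastic half-space:
Δσ_z = 3P/(2πz²) · [1 + (r/z)²]^(−5/2)
r/z = 0.31/5.2 = 0.059615; [1+(r/z)²]^(−5/2) = 0.99117.
Δσ_z = 3×1280/(2π×5.2²) × 0.99117 = 22.602 × 0.99117 = 22.4 kPa

Δσ_z ≈ 22.4 kPa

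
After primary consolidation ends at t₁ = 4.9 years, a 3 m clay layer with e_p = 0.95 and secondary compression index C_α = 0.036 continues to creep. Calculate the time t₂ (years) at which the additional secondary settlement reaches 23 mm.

S_s = C_α·H/(1+e_p)·log₁₀(t₂/t₁) ⇒ log₁₀(t₂/t₁) = S_s·(1+e_p)/(C_α·H).
log₁₀(t₂/t₁) = 0.023 × (1+0.95) / (0.036×3) = 0.4153
t₂ = t₁ × 10^0.4153 = 4.9 × 2.602 = 12.75 years

t₂ ≈ 12.7 years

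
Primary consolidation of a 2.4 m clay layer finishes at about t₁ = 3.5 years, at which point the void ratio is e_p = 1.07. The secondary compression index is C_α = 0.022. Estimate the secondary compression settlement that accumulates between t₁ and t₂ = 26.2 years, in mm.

S_s ≈ 22.3 mm

Secondary compression: S_s = C_α·H/(1+e_p)·log₁₀(t₂/t₁)
S_s = 0.022×2.4/(1+1.07)×log₁₀(26.2/3.5)
    = 0.02551 × 0.8742 = 0.0223 m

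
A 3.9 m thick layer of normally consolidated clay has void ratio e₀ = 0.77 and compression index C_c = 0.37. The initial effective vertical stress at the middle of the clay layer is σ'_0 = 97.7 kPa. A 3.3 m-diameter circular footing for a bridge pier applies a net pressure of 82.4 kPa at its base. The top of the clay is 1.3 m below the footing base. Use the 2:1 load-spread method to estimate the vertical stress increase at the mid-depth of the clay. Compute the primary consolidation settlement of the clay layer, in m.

Mid-depth of clay below the footing base: z = 1.3 + 3.9/2 = 3.25 m.
Stress increase at mid-clay by the 2:1 spreading method:
Δσ ≈ qD²/(D+z)² = 82.4×3.3²/(3.3+3.25)² = 20.916 kPa
Final effective stress: σ'_f = σ'_0 + Δσ = 97.7 + 20.916 = 118.62 kPa.
Normally consolidated clay, so the full stress increment lies on the virgin compression line:
S_c = C_c·H/(1+e₀)·log₁₀(σ'_f/σ'_0) = 0.37×3.9/(1+0.77)×log₁₀(118.62/97.7)
    = 0.81525 × 0.084263 = 0.0687 m

S_c ≈ 0.0687 m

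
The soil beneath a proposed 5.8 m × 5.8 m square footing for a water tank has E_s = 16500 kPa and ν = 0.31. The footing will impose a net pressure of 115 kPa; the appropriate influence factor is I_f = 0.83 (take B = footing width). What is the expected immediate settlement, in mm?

S_e ≈ 30.3 mm

Immediate (elastic) settlement: S_e = q·B·(1−ν²)/E_s · I_f.
S_e = 115 × 5.8 × (1 − 0.31²) / 16500 × 0.83
    = 115 × 5.8 × 0.9039 / 16500 × 0.83
    = 0.03033 m = 30.33 mm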